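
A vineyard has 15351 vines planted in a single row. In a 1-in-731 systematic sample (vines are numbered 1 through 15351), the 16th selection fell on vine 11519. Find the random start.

k = 731
r = 11519 − (16−1)×731 = 11519 − 10965 = 554

554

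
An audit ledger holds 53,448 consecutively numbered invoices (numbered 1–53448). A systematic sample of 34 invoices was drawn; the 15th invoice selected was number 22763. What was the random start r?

k = 53448/34 = 1572
r = 22763 − (15−1)×1572 = 22763 − 22008 = 755

755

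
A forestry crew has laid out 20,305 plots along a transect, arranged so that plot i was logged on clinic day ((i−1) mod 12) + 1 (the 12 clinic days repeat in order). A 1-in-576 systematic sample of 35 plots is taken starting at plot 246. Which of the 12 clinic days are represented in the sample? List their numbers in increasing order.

6

Consecutive selections differ by k = 576, so their clinic day numbers differ by 576 mod 12 = 0.
gcd(576, 12) = 12, so the sample visits 12/12 = 1 distinct residues mod 12.
Start 246 is clinic day 6; the clinic days hit are 6.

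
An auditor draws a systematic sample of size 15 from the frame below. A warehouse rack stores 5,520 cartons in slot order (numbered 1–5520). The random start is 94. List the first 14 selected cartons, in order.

k = N/n = 5520/15 = 368
carton 1: 94
carton 2: 94 + 368 = 462
carton 3: 462 + 368 = 830
carton 4: 830 + 368 = 1198
carton 5: 1198 + 368 = 1566
carton 6: 1566 + 368 = 1934
carton 7: 1934 + 368 = 2302
carton 8: 2302 + 368 = 2670
carton 9: 2670 + 368 = 3038
carton 10: 3038 + 368 = 3406
carton 11: 3406 + 368 = 3774
carton 12: 3774 + 368 = 4142
carton 13: 4142 + 368 = 4510
carton 14: 4510 + 368 = 4878

94, 462, 830, 1198, 1566, 1934, 2302, 2670, 3038, 3406, 3774, 4142, 4510, 4878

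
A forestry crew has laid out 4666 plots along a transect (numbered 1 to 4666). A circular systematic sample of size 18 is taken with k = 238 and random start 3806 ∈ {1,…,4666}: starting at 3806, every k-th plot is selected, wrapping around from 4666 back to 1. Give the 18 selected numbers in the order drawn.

3806, 4044, 4282, 4520, 92, 330, 568, 806, 1044, 1282, 1520, 1758, 1996, 2234, 2472, 2710, 2948, 3186

Selection 1: 3806
Selection 2: 3806 + 238 = 4044
Selection 3: 4044 + 238 = 4282
Selection 4: 4282 + 238 = 4520
Selection 5: 4520 + 238 = 4758 → 4758 − 4666 = 92
Selection 6: 92 + 238 = 330
Selection 7: 330 + 238 = 568
Selection 8: 568 + 238 = 806
Selection 9: 806 + 238 = 1044
Selection 10: 1044 + 238 = 1282
Selection 11: 1282 + 238 = 1520
Selection 12: 1520 + 238 = 1758
Selection 13: 1758 + 238 = 1996
Selection 14: 1996 + 238 = 2234
Selection 15: 2234 + 238 = 2472
Selection 16: 2472 + 238 = 2710
Selection 17: 2710 + 238 = 2948
Selection 18: 2948 + 238 = 3186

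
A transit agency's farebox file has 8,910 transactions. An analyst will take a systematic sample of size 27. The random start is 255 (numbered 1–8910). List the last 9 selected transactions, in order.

6195, 6525, 6855, 7185, 7515, 7845, 8175, 8505, 8835

k = N/n = 8910/27 = 330
19th selection = 255 + 18×330 = 6195
20th: 6195 + 330 = 6525
21st: 6525 + 330 = 6855
22nd: 6855 + 330 = 7185
23rd: 7185 + 330 = 7515
24th: 7515 + 330 = 7845
25th: 7845 + 330 = 8175
26th: 8175 + 330 = 8505
27th: 8505 + 330 = 8835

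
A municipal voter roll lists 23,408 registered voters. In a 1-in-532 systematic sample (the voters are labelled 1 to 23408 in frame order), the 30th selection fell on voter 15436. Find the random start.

k = 532
r = 15436 − (30−1)×532 = 15436 − 15428 = 8

8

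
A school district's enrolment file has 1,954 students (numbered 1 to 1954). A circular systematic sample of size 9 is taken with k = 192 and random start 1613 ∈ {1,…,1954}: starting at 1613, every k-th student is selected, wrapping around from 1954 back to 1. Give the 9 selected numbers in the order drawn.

Selection 1: 1613
Selection 2: 1613 + 192 = 1805
Selection 3: 1805 + 192 = 1997 → 1997 − 1954 = 43
Selection 4: 43 + 192 = 235
Selection 5: 235 + 192 = 427
Selection 6: 427 + 192 = 619
Selection 7: 619 + 192 = 811
Selection 8: 811 + 192 = 1003
Selection 9: 1003 + 192 = 1195

1613, 1805, 43, 235, 427, 619, 811, 1003, 1195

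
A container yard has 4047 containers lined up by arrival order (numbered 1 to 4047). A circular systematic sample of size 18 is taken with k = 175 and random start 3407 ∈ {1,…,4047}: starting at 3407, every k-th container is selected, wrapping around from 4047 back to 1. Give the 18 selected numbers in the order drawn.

3407, 3582, 3757, 3932, 60, 235, 410, 585, 760, 935, 1110, 1285, 1460, 1635, 1810, 1985, 2160, 2335

Selection 1: 3407
Selection 2: 3407 + 175 = 3582
Selection 3: 3582 + 175 = 3757
Selection 4: 3757 + 175 = 3932
Selection 5: 3932 + 175 = 4107 → 4107 − 4047 = 60
Selection 6: 60 + 175 = 235
Selection 7: 235 + 175 = 410
Selection 8: 410 + 175 = 585
Selection 9: 585 + 175 = 760
Selection 10: 760 + 175 = 935
Selection 11: 935 + 175 = 1110
Selection 12: 1110 + 175 = 1285
Selection 13: 1285 + 175 = 1460
Selection 14: 1460 + 175 = 1635
Selection 15: 1635 + 175 = 1810
Selection 16: 1810 + 175 = 1985
Selection 17: 1985 + 175 = 2160
Selection 18: 2160 + 175 = 2335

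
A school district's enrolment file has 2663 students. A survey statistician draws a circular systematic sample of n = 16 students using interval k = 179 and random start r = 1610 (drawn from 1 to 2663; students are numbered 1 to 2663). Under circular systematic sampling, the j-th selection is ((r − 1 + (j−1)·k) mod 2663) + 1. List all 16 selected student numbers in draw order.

Selection 1: 1610
Selection 2: 1610 + 179 = 1789
Selection 3: 1789 + 179 = 1968
Selection 4: 1968 + 179 = 2147
Selection 5: 2147 + 179 = 2326
Selection 6: 2326 + 179 = 2505
Selection 7: 2505 + 179 = 2684 → 2684 − 2663 = 21
Selection 8: 21 + 179 = 200
Selection 9: 200 + 179 = 379
Selection 10: 379 + 179 = 558
Selection 11: 558 + 179 = 737
Selection 12: 737 + 179 = 916
Selection 13: 916 + 179 = 1095
Selection 14: 1095 + 179 = 1274
Selection 15: 1274 + 179 = 1453
Selection 16: 1453 + 179 = 1632

1610, 1789, 1968, 2147, 2326, 2505, 21, 200, 379, 558, 737, 916, 1095, 1274, 1453, 1632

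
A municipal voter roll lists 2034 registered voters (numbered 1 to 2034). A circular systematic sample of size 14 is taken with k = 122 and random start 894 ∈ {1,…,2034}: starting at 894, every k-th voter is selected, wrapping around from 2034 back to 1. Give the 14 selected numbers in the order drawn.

894, 1016, 1138, 1260, 1382, 1504, 1626, 1748, 1870, 1992, 80, 202, 324, 446

Selection 1: 894
Selection 2: 894 + 122 = 1016
Selection 3: 1016 + 122 = 1138
Selection 4: 1138 + 122 = 1260
Selection 5: 1260 + 122 = 1382
Selection 6: 1382 + 122 = 1504
Selection 7: 1504 + 122 = 1626
Selection 8: 1626 + 122 = 1748
Selection 9: 1748 + 122 = 1870
Selection 10: 1870 + 122 = 1992
Selection 11: 1992 + 122 = 2114 → 2114 − 2034 = 80
Selection 12: 80 + 122 = 202
Selection 13: 202 + 122 = 324
Selection 14: 324 + 122 = 446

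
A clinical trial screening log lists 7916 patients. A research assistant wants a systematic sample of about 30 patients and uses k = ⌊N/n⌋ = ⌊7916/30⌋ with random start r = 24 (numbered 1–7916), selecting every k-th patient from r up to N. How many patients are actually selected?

k = ⌊7916/30⌋ = 263
Achieved size = ⌊(7916 − 24)/263⌋ + 1 = ⌊7892/263⌋ + 1 = 30 + 1 = 31
(last selection: 24 + 30×263 = 7914 ≤ 7916; next would be 8177 > 7916)

31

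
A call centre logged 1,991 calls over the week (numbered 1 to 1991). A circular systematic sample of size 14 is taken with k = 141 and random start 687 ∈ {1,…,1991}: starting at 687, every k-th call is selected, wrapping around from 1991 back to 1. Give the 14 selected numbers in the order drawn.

687, 828, 969, 1110, 1251, 1392, 1533, 1674, 1815, 1956, 106, 247, 388, 529

Selection 1: 687
Selection 2: 687 + 141 = 828
Selection 3: 828 + 141 = 969
Selection 4: 969 + 141 = 1110
Selection 5: 1110 + 141 = 1251
Selection 6: 1251 + 141 = 1392
Selection 7: 1392 + 141 = 1533
Selection 8: 1533 + 141 = 1674
Selection 9: 1674 + 141 = 1815
Selection 10: 1815 + 141 = 1956
Selection 11: 1956 + 141 = 2097 → 2097 − 1991 = 106
Selection 12: 106 + 141 = 247
Selection 13: 247 + 141 = 388
Selection 14: 388 + 141 = 529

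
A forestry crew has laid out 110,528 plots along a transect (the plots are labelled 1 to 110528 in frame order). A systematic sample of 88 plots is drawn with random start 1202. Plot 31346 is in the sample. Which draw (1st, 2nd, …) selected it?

k = 110528/88 = 1256
position = (31346 − 1202)/1256 + 1 = 30144/1256 + 1 = 24 + 1 = 25

25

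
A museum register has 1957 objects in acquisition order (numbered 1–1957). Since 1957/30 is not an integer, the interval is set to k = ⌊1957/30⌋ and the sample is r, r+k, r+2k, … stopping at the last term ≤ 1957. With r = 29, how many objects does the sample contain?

30

k = ⌊1957/30⌋ = 65
Achieved size = ⌊(1957 − 29)/65⌋ + 1 = ⌊1928/65⌋ + 1 = 29 + 1 = 30
(last selection: 29 + 29×65 = 1914 ≤ 1957; next would be 1979 > 1957)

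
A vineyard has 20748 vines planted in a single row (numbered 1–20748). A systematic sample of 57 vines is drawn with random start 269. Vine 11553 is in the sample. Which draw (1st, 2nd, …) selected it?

k = 20748/57 = 364
position = (11553 − 269)/364 + 1 = 11284/364 + 1 = 31 + 1 = 32

32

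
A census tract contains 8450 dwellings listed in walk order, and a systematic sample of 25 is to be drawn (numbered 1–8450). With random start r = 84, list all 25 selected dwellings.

k = N/n = 8450/25 = 338
dwelling 1: 84
dwelling 2: 84 + 338 = 422
dwelling 3: 422 + 338 = 760
dwelling 4: 760 + 338 = 1098
dwelling 5: 1098 + 338 = 1436
dwelling 6: 1436 + 338 = 1774
dwelling 7: 1774 + 338 = 2112
dwelling 8: 2112 + 338 = 2450
dwelling 9: 2450 + 338 = 2788
dwelling 10: 2788 + 338 = 3126
dwelling 11: 3126 + 338 = 3464
dwelling 12: 3464 + 338 = 3802
dwelling 13: 3802 + 338 = 4140
dwelling 14: 4140 + 338 = 4478
dwelling 15: 4478 + 338 = 4816
dwelling 16: 4816 + 338 = 5154
dwelling 17: 5154 + 338 = 5492
dwelling 18: 5492 + 338 = 5830
dwelling 19: 5830 + 338 = 6168
dwelling 20: 6168 + 338 = 6506
dwelling 21: 6506 + 338 = 6844
dwelling 22: 6844 + 338 = 7182
dwelling 23: 7182 + 338 = 7520
dwelling 24: 7520 + 338 = 7858
dwelling 25: 7858 + 338 = 8196

84, 422, 760, 1098, 1436, 1774, 2112, 2450, 2788, 3126, 3464, 3802, 4140, 4478, 4816, 5154, 5492, 5830, 6168, 6506, 6844, 7182, 7520, 7858, 8196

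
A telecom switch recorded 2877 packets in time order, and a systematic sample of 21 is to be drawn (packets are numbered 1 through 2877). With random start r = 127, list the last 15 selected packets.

949, 1086, 1223, 1360, 1497, 1634, 1771, 1908, 2045, 2182, 2319, 2456, 2593, 2730, 2867

k = N/n = 2877/21 = 137
7th selection = 127 + 6×137 = 949
8th: 949 + 137 = 1086
9th: 1086 + 137 = 1223
10th: 1223 + 137 = 1360
11th: 1360 + 137 = 1497
12th: 1497 + 137 = 1634
13th: 1634 + 137 = 1771
14th: 1771 + 137 = 1908
15th: 1908 + 137 = 2045
16th: 2045 + 137 = 2182
17th: 2182 + 137 = 2319
18th: 2319 + 137 = 2456
19th: 2456 + 137 = 2593
20th: 2593 + 137 = 2730
21st: 2730 + 137 = 2867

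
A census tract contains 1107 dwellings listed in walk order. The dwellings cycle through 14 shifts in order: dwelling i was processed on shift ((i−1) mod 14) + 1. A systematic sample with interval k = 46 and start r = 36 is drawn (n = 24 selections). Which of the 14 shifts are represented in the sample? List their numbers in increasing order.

Consecutive selections differ by k = 46, so their shift numbers differ by 46 mod 14 = 4.
gcd(46, 14) = 2, so the sample visits 14/2 = 7 distinct residues mod 14.
Start 36 is shift 8; the shifts hit are 2, 4, 6, 8, 10, 12, 14.

2, 4, 6, 8, 10, 12, 14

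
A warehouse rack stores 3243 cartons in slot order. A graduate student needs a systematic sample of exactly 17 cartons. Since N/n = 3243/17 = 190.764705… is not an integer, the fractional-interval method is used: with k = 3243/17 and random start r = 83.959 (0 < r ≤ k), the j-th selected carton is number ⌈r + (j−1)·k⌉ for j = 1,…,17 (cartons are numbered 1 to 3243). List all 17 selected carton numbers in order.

84, 275, 466, 657, 848, 1038, 1229, 1420, 1611, 1801, 1992, 2183, 2374, 2564, 2755, 2946, 3137

j=1: r + 0k = 83.959 → ⌈·⌉ = 84
j=2: r + 1k = 274.723705… → ⌈·⌉ = 275
j=3: r + 2k = 465.488411… → ⌈·⌉ = 466
j=4: r + 3k = 656.253117… → ⌈·⌉ = 657
j=5: r + 4k = 847.017823… → ⌈·⌉ = 848
j=6: r + 5k = 1037.782529… → ⌈·⌉ = 1038
j=7: r + 6k = 1228.547235… → ⌈·⌉ = 1229
j=8: r + 7k = 1419.311941… → ⌈·⌉ = 1420
j=9: r + 8k = 1610.076647… → ⌈·⌉ = 1611
j=10: r + 9k = 1800.841352… → ⌈·⌉ = 1801
j=11: r + 10k = 1991.606058… → ⌈·⌉ = 1992
j=12: r + 11k = 2182.370764… → ⌈·⌉ = 2183
j=13: r + 12k = 2373.135470… → ⌈·⌉ = 2374
j=14: r + 13k = 2563.900176… → ⌈·⌉ = 2564
j=15: r + 14k = 2754.664882… → ⌈·⌉ = 2755
j=16: r + 15k = 2945.429588… → ⌈·⌉ = 2946
j=17: r + 16k = 3136.194294… → ⌈·⌉ = 3137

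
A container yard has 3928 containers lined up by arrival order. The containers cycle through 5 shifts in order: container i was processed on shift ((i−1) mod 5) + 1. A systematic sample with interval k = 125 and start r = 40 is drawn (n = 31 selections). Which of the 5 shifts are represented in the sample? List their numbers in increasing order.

Consecutive selections differ by k = 125, so their shift numbers differ by 125 mod 5 = 0.
gcd(125, 5) = 5, so the sample visits 5/5 = 1 distinct residues mod 5.
Start 40 is shift 5; the shifts hit are 5.

5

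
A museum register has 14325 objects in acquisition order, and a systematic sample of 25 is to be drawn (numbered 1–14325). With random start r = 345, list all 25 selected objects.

k = N/n = 14325/25 = 573
object 1: 345
object 2: 345 + 573 = 918
object 3: 918 + 573 = 1491
object 4: 1491 + 573 = 2064
object 5: 2064 + 573 = 2637
object 6: 2637 + 573 = 3210
object 7: 3210 + 573 = 3783
object 8: 3783 + 573 = 4356
object 9: 4356 + 573 = 4929
object 10: 4929 + 573 = 5502
object 11: 5502 + 573 = 6075
object 12: 6075 + 573 = 6648
object 13: 6648 + 573 = 7221
object 14: 7221 + 573 = 7794
object 15: 7794 + 573 = 8367
object 16: 8367 + 573 = 8940
object 17: 8940 + 573 = 9513
object 18: 9513 + 573 = 10086
object 19: 10086 + 573 = 10659
object 20: 10659 + 573 = 11232
object 21: 11232 + 573 = 11805
object 22: 11805 + 573 = 12378
object 23: 12378 + 573 = 12951
object 24: 12951 + 573 = 13524
object 25: 13524 + 573 = 14097

345, 918, 1491, 2064, 2637, 3210, 3783, 4356, 4929, 5502, 6075, 6648, 7221, 7794, 8367, 8940, 9513, 10086, 10659, 11232, 11805, 12378, 12951, 13524, 14097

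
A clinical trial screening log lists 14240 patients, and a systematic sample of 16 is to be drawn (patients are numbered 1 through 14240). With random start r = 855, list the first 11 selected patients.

k = N/n = 14240/16 = 890
patient 1: 855
patient 2: 855 + 890 = 1745
patient 3: 1745 + 890 = 2635
patient 4: 2635 + 890 = 3525
patient 5: 3525 + 890 = 4415
patient 6: 4415 + 890 = 5305
patient 7: 5305 + 890 = 6195
patient 8: 6195 + 890 = 7085
patient 9: 7085 + 890 = 7975
patient 10: 7975 + 890 = 8865
patient 11: 8865 + 890 = 9755

855, 1745, 2635, 3525, 4415, 5305, 6195, 7085, 7975, 8865, 9755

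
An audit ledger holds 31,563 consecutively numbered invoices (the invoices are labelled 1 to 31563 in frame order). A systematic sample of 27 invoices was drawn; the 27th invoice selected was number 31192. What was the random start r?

798

k = 31563/27 = 1169
r = 31192 − (27−1)×1169 = 31192 − 30394 = 798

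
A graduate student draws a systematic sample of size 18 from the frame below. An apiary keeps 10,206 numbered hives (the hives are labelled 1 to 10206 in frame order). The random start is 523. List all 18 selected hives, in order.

k = N/n = 10206/18 = 567
hive 1: 523
hive 2: 523 + 567 = 1090
hive 3: 1090 + 567 = 1657
hive 4: 1657 + 567 = 2224
hive 5: 2224 + 567 = 2791
hive 6: 2791 + 567 = 3358
hive 7: 3358 + 567 = 3925
hive 8: 3925 + 567 = 4492
hive 9: 4492 + 567 = 5059
hive 10: 5059 + 567 = 5626
hive 11: 5626 + 567 = 6193
hive 12: 6193 + 567 = 6760
hive 13: 6760 + 567 = 7327
hive 14: 7327 + 567 = 7894
hive 15: 7894 + 567 = 8461
hive 16: 8461 + 567 = 9028
hive 17: 9028 + 567 = 9595
hive 18: 9595 + 567 = 10162

523, 1090, 1657, 2224, 2791, 3358, 3925, 4492, 5059, 5626, 6193, 6760, 7327, 7894, 8461, 9028, 9595, 10162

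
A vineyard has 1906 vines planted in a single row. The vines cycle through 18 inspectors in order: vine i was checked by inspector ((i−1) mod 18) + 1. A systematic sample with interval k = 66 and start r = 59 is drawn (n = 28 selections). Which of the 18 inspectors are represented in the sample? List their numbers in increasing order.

Consecutive selections differ by k = 66, so their inspector numbers differ by 66 mod 18 = 12.
gcd(66, 18) = 6, so the sample visits 18/6 = 3 distinct residues mod 18.
Start 59 is inspector 5; the inspectors hit are 5, 11, 17.

5, 11, 17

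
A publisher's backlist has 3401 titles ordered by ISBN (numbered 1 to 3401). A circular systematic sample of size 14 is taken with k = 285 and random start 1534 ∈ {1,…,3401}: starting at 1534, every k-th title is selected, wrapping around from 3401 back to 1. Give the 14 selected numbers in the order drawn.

Selection 1: 1534
Selection 2: 1534 + 285 = 1819
Selection 3: 1819 + 285 = 2104
Selection 4: 2104 + 285 = 2389
Selection 5: 2389 + 285 = 2674
Selection 6: 2674 + 285 = 2959
Selection 7: 2959 + 285 = 3244
Selection 8: 3244 + 285 = 3529 → 3529 − 3401 = 128
Selection 9: 128 + 285 = 413
Selection 10: 413 + 285 = 698
Selection 11: 698 + 285 = 983
Selection 12: 983 + 285 = 1268
Selection 13: 1268 + 285 = 1553
Selection 14: 1553 + 285 = 1838

1534, 1819, 2104, 2389, 2674, 2959, 3244, 128, 413, 698, 983, 1268, 1553, 1838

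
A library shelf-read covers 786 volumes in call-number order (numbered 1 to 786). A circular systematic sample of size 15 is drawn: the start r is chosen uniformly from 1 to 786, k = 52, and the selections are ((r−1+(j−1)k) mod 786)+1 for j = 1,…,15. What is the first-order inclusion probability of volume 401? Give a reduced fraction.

5/262

For each position j, as r ranges over 1…786 the j-th selection hits every volume exactly once, so volume 401 is selected for exactly 15 of the 786 starts.
Inclusion probability = 15/786 = 5/262.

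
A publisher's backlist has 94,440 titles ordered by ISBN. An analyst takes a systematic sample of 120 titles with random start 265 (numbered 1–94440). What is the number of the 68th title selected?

52994

k = 94440/120 = 787
68th selection = r + (68−1)·k = 265 + 67×787 = 265 + 52729 = 52994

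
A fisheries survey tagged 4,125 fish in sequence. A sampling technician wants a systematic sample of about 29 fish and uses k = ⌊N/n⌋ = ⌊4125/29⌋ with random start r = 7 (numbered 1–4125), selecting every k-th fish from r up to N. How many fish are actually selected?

k = ⌊4125/29⌋ = 142
Achieved size = ⌊(4125 − 7)/142⌋ + 1 = ⌊4118/142⌋ + 1 = 29 + 1 = 30
(last selection: 7 + 29×142 = 4125 ≤ 4125; next would be 4267 > 4125)

30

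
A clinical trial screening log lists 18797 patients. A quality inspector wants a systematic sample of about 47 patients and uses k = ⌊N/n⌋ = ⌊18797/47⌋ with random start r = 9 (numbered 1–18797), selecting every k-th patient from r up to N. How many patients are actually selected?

48

k = ⌊18797/47⌋ = 399
Achieved size = ⌊(18797 − 9)/399⌋ + 1 = ⌊18788/399⌋ + 1 = 47 + 1 = 48
(last selection: 9 + 47×399 = 18762 ≤ 18797; next would be 19161 > 18797)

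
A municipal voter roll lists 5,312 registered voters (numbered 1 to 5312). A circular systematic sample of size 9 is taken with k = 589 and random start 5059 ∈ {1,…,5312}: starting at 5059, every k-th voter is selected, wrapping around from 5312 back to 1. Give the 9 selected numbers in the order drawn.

5059, 336, 925, 1514, 2103, 2692, 3281, 3870, 4459

Selection 1: 5059
Selection 2: 5059 + 589 = 5648 → 5648 − 5312 = 336
Selection 3: 336 + 589 = 925
Selection 4: 925 + 589 = 1514
Selection 5: 1514 + 589 = 2103
Selection 6: 2103 + 589 = 2692
Selection 7: 2692 + 589 = 3281
Selection 8: 3281 + 589 = 3870
Selection 9: 3870 + 589 = 4459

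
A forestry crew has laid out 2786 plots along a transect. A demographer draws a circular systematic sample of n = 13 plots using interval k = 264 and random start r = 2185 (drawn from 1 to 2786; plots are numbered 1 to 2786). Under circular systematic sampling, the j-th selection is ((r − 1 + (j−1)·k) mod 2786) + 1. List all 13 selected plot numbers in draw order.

2185, 2449, 2713, 191, 455, 719, 983, 1247, 1511, 1775, 2039, 2303, 2567

Selection 1: 2185
Selection 2: 2185 + 264 = 2449
Selection 3: 2449 + 264 = 2713
Selection 4: 2713 + 264 = 2977 → 2977 − 2786 = 191
Selection 5: 191 + 264 = 455
Selection 6: 455 + 264 = 719
Selection 7: 719 + 264 = 983
Selection 8: 983 + 264 = 1247
Selection 9: 1247 + 264 = 1511
Selection 10: 1511 + 264 = 1775
Selection 11: 1775 + 264 = 2039
Selection 12: 2039 + 264 = 2303
Selection 13: 2303 + 264 = 2567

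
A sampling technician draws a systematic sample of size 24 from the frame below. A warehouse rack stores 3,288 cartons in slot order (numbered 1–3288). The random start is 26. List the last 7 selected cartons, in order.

k = N/n = 3288/24 = 137
18th selection = 26 + 17×137 = 2355
19th: 2355 + 137 = 2492
20th: 2492 + 137 = 2629
21st: 2629 + 137 = 2766
22nd: 2766 + 137 = 2903
23rd: 2903 + 137 = 3040
24th: 3040 + 137 = 3177

2355, 2492, 2629, 2766, 2903, 3040, 3177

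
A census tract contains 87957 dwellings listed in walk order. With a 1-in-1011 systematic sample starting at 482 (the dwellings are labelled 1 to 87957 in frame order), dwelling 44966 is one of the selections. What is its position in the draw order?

k = 1011
position = (44966 − 482)/1011 + 1 = 44484/1011 + 1 = 44 + 1 = 45

45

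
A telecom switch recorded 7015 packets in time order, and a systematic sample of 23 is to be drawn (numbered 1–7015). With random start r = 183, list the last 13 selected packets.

k = N/n = 7015/23 = 305
11th selection = 183 + 10×305 = 3233
12th: 3233 + 305 = 3538
13th: 3538 + 305 = 3843
14th: 3843 + 305 = 4148
15th: 4148 + 305 = 4453
16th: 4453 + 305 = 4758
17th: 4758 + 305 = 5063
18th: 5063 + 305 = 5368
19th: 5368 + 305 = 5673
20th: 5673 + 305 = 5978
21st: 5978 + 305 = 6283
22nd: 6283 + 305 = 6588
23rd: 6588 + 305 = 6893

3233, 3538, 3843, 4148, 4453, 4758, 5063, 5368, 5673, 5978, 6283, 6588, 6893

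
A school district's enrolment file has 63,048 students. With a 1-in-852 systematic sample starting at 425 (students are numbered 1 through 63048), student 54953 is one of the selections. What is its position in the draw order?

65

k = 852
position = (54953 − 425)/852 + 1 = 54528/852 + 1 = 64 + 1 = 65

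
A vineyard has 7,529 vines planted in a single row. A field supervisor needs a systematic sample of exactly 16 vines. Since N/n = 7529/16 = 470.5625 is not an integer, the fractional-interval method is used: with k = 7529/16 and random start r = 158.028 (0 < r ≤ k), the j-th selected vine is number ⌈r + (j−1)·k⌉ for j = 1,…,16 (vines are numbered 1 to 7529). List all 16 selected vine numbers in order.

159, 629, 1100, 1570, 2041, 2511, 2982, 3452, 3923, 4394, 4864, 5335, 5805, 6276, 6746, 7217

j=1: r + 0k = 158.028 → ⌈·⌉ = 159
j=2: r + 1k = 628.5905 → ⌈·⌉ = 629
j=3: r + 2k = 1099.153 → ⌈·⌉ = 1100
j=4: r + 3k = 1569.7155 → ⌈·⌉ = 1570
j=5: r + 4k = 2040.278 → ⌈·⌉ = 2041
j=6: r + 5k = 2510.8405 → ⌈·⌉ = 2511
j=7: r + 6k = 2981.403 → ⌈·⌉ = 2982
j=8: r + 7k = 3451.9655 → ⌈·⌉ = 3452
j=9: r + 8k = 3922.528 → ⌈·⌉ = 3923
j=10: r + 9k = 4393.0905 → ⌈·⌉ = 4394
j=11: r + 10k = 4863.653 → ⌈·⌉ = 4864
j=12: r + 11k = 5334.2155 → ⌈·⌉ = 5335
j=13: r + 12k = 5804.778 → ⌈·⌉ = 5805
j=14: r + 13k = 6275.3405 → ⌈·⌉ = 6276
j=15: r + 14k = 6745.903 → ⌈·⌉ = 6746
j=16: r + 15k = 7216.4655 → ⌈·⌉ = 7217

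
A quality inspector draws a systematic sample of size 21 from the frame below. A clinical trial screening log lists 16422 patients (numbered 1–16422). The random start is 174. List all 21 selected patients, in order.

174, 956, 1738, 2520, 3302, 4084, 4866, 5648, 6430, 7212, 7994, 8776, 9558, 10340, 11122, 11904, 12686, 13468, 14250, 15032, 15814

k = N/n = 16422/21 = 782
patient 1: 174
patient 2: 174 + 782 = 956
patient 3: 956 + 782 = 1738
patient 4: 1738 + 782 = 2520
patient 5: 2520 + 782 = 3302
patient 6: 3302 + 782 = 4084
patient 7: 4084 + 782 = 4866
patient 8: 4866 + 782 = 5648
patient 9: 5648 + 782 = 6430
patient 10: 6430 + 782 = 7212
patient 11: 7212 + 782 = 7994
patient 12: 7994 + 782 = 8776
patient 13: 8776 + 782 = 9558
patient 14: 9558 + 782 = 10340
patient 15: 10340 + 782 = 11122
patient 16: 11122 + 782 = 11904
patient 17: 11904 + 782 = 12686
patient 18: 12686 + 782 = 13468
patient 19: 13468 + 782 = 14250
patient 20: 14250 + 782 = 15032
patient 21: 15032 + 782 = 15814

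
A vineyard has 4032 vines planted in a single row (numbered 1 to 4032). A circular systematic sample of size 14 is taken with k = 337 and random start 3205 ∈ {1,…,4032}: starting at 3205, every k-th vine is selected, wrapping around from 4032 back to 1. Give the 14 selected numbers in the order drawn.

3205, 3542, 3879, 184, 521, 858, 1195, 1532, 1869, 2206, 2543, 2880, 3217, 3554

Selection 1: 3205
Selection 2: 3205 + 337 = 3542
Selection 3: 3542 + 337 = 3879
Selection 4: 3879 + 337 = 4216 → 4216 − 4032 = 184
Selection 5: 184 + 337 = 521
Selection 6: 521 + 337 = 858
Selection 7: 858 + 337 = 1195
Selection 8: 1195 + 337 = 1532
Selection 9: 1532 + 337 = 1869
Selection 10: 1869 + 337 = 2206
Selection 11: 2206 + 337 = 2543
Selection 12: 2543 + 337 = 2880
Selection 13: 2880 + 337 = 3217
Selection 14: 3217 + 337 = 3554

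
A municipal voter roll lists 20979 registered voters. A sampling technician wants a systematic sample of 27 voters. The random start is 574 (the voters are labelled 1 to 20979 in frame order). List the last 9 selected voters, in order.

14560, 15337, 16114, 16891, 17668, 18445, 19222, 19999, 20776

k = N/n = 20979/27 = 777
19th selection = 574 + 18×777 = 14560
20th: 14560 + 777 = 15337
21st: 15337 + 777 = 16114
22nd: 16114 + 777 = 16891
23rd: 16891 + 777 = 17668
24th: 17668 + 777 = 18445
25th: 18445 + 777 = 19222
26th: 19222 + 777 = 19999
27th: 19999 + 777 = 20776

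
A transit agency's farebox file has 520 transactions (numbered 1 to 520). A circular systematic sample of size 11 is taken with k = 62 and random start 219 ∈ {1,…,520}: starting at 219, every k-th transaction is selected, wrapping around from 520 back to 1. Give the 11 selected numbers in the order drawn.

Selection 1: 219
Selection 2: 219 + 62 = 281
Selection 3: 281 + 62 = 343
Selection 4: 343 + 62 = 405
Selection 5: 405 + 62 = 467
Selection 6: 467 + 62 = 529 → 529 − 520 = 9
Selection 7: 9 + 62 = 71
Selection 8: 71 + 62 = 133
Selection 9: 133 + 62 = 195
Selection 10: 195 + 62 = 257
Selection 11: 257 + 62 = 319

219, 281, 343, 405, 467, 9, 71, 133, 195, 257, 319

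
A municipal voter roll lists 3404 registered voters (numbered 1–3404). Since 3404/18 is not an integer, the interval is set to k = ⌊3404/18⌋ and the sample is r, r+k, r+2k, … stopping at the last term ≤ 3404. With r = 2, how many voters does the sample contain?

19

k = ⌊3404/18⌋ = 189
Achieved size = ⌊(3404 − 2)/189⌋ + 1 = ⌊3402/189⌋ + 1 = 18 + 1 = 19
(last selection: 2 + 18×189 = 3404 ≤ 3404; next would be 3593 > 3404)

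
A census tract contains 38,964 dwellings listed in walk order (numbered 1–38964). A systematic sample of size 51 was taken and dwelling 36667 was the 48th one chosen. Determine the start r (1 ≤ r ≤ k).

k = 38964/51 = 764
r = 36667 − (48−1)×764 = 36667 − 35908 = 759

759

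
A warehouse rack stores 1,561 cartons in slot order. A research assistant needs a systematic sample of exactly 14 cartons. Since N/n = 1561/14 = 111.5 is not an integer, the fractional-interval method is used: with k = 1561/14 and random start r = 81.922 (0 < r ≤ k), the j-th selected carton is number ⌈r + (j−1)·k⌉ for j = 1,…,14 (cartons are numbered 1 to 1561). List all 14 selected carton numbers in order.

82, 194, 305, 417, 528, 640, 751, 863, 974, 1086, 1197, 1309, 1420, 1532

j=1: r + 0k = 81.922 → ⌈·⌉ = 82
j=2: r + 1k = 193.422 → ⌈·⌉ = 194
j=3: r + 2k = 304.922 → ⌈·⌉ = 305
j=4: r + 3k = 416.422 → ⌈·⌉ = 417
j=5: r + 4k = 527.922 → ⌈·⌉ = 528
j=6: r + 5k = 639.422 → ⌈·⌉ = 640
j=7: r + 6k = 750.922 → ⌈·⌉ = 751
j=8: r + 7k = 862.422 → ⌈·⌉ = 863
j=9: r + 8k = 973.922 → ⌈·⌉ = 974
j=10: r + 9k = 1085.422 → ⌈·⌉ = 1086
j=11: r + 10k = 1196.922 → ⌈·⌉ = 1197
j=12: r + 11k = 1308.422 → ⌈·⌉ = 1309
j=13: r + 12k = 1419.922 → ⌈·⌉ = 1420
j=14: r + 13k = 1531.422 → ⌈·⌉ = 1532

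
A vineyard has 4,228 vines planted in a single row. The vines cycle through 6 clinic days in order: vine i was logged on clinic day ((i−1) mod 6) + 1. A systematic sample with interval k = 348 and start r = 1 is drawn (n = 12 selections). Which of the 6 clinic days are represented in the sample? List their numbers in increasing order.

Consecutive selections differ by k = 348, so their clinic day numbers differ by 348 mod 6 = 0.
gcd(348, 6) = 6, so the sample visits 6/6 = 1 distinct residues mod 6.
Start 1 is clinic day 1; the clinic days hit are 1.

1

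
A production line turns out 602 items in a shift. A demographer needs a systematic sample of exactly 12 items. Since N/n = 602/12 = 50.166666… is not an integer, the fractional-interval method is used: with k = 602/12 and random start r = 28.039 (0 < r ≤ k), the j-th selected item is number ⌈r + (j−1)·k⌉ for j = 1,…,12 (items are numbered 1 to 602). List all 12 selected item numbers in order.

j=1: r + 0k = 28.039 → ⌈·⌉ = 29
j=2: r + 1k = 78.205666… → ⌈·⌉ = 79
j=3: r + 2k = 128.372333… → ⌈·⌉ = 129
j=4: r + 3k = 178.539 → ⌈·⌉ = 179
j=5: r + 4k = 228.705666… → ⌈·⌉ = 229
j=6: r + 5k = 278.872333… → ⌈·⌉ = 279
j=7: r + 6k = 329.039 → ⌈·⌉ = 330
j=8: r + 7k = 379.205666… → ⌈·⌉ = 380
j=9: r + 8k = 429.372333… → ⌈·⌉ = 430
j=10: r + 9k = 479.539 → ⌈·⌉ = 480
j=11: r + 10k = 529.705666… → ⌈·⌉ = 530
j=12: r + 11k = 579.872333… → ⌈·⌉ = 580

29, 79, 129, 179, 229, 279, 330, 380, 430, 480, 530, 580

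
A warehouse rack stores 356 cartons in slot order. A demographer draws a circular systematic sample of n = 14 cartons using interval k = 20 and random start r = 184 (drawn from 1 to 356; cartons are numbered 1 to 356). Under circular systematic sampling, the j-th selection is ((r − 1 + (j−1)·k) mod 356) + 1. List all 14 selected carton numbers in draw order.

184, 204, 224, 244, 264, 284, 304, 324, 344, 8, 28, 48, 68, 88

Selection 1: 184
Selection 2: 184 + 20 = 204
Selection 3: 204 + 20 = 224
Selection 4: 224 + 20 = 244
Selection 5: 244 + 20 = 264
Selection 6: 264 + 20 = 284
Selection 7: 284 + 20 = 304
Selection 8: 304 + 20 = 324
Selection 9: 324 + 20 = 344
Selection 10: 344 + 20 = 364 → 364 − 356 = 8
Selection 11: 8 + 20 = 28
Selection 12: 28 + 20 = 48
Selection 13: 48 + 20 = 68
Selection 14: 68 + 20 = 88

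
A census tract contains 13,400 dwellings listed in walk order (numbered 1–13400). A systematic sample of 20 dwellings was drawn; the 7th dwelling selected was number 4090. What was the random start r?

k = 13400/20 = 670
r = 4090 − (7−1)×670 = 4090 − 4020 = 70

70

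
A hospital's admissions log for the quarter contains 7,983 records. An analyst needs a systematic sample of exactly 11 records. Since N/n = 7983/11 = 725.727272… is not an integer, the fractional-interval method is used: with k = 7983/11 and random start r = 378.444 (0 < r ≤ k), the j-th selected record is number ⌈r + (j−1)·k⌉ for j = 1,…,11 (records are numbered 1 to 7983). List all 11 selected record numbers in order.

379, 1105, 1830, 2556, 3282, 4008, 4733, 5459, 6185, 6910, 7636

j=1: r + 0k = 378.444 → ⌈·⌉ = 379
j=2: r + 1k = 1104.171272… → ⌈·⌉ = 1105
j=3: r + 2k = 1829.898545… → ⌈·⌉ = 1830
j=4: r + 3k = 2555.625818… → ⌈·⌉ = 2556
j=5: r + 4k = 3281.353090… → ⌈·⌉ = 3282
j=6: r + 5k = 4007.080363… → ⌈·⌉ = 4008
j=7: r + 6k = 4732.807636… → ⌈·⌉ = 4733
j=8: r + 7k = 5458.534909… → ⌈·⌉ = 5459
j=9: r + 8k = 6184.262181… → ⌈·⌉ = 6185
j=10: r + 9k = 6909.989454… → ⌈·⌉ = 6910
j=11: r + 10k = 7635.716727… → ⌈·⌉ = 7636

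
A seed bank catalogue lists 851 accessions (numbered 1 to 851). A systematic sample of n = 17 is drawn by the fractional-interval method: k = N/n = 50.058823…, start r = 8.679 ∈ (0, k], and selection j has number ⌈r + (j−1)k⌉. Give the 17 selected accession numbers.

j=1: r + 0k = 8.679 → ⌈·⌉ = 9
j=2: r + 1k = 58.737823… → ⌈·⌉ = 59
j=3: r + 2k = 108.796647… → ⌈·⌉ = 109
j=4: r + 3k = 158.855470… → ⌈·⌉ = 159
j=5: r + 4k = 208.914294… → ⌈·⌉ = 209
j=6: r + 5k = 258.973117… → ⌈·⌉ = 259
j=7: r + 6k = 309.031941… → ⌈·⌉ = 310
j=8: r + 7k = 359.090764… → ⌈·⌉ = 360
j=9: r + 8k = 409.149588… → ⌈·⌉ = 410
j=10: r + 9k = 459.208411… → ⌈·⌉ = 460
j=11: r + 10k = 509.267235… → ⌈·⌉ = 510
j=12: r + 11k = 559.326058… → ⌈·⌉ = 560
j=13: r + 12k = 609.384882… → ⌈·⌉ = 610
j=14: r + 13k = 659.443705… → ⌈·⌉ = 660
j=15: r + 14k = 709.502529… → ⌈·⌉ = 710
j=16: r + 15k = 759.561352… → ⌈·⌉ = 760
j=17: r + 16k = 809.620176… → ⌈·⌉ = 810

9, 59, 109, 159, 209, 259, 310, 360, 410, 460, 510, 560, 610, 660, 710, 760, 810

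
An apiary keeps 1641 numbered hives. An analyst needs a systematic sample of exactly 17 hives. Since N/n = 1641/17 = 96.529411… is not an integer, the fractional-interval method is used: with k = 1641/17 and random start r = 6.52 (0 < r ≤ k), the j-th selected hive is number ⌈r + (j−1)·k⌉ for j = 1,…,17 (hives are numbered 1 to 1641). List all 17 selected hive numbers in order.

j=1: r + 0k = 6.52 → ⌈·⌉ = 7
j=2: r + 1k = 103.049411… → ⌈·⌉ = 104
j=3: r + 2k = 199.578823… → ⌈·⌉ = 200
j=4: r + 3k = 296.108235… → ⌈·⌉ = 297
j=5: r + 4k = 392.637647… → ⌈·⌉ = 393
j=6: r + 5k = 489.167058… → ⌈·⌉ = 490
j=7: r + 6k = 585.696470… → ⌈·⌉ = 586
j=8: r + 7k = 682.225882… → ⌈·⌉ = 683
j=9: r + 8k = 778.755294… → ⌈·⌉ = 779
j=10: r + 9k = 875.284705… → ⌈·⌉ = 876
j=11: r + 10k = 971.814117… → ⌈·⌉ = 972
j=12: r + 11k = 1068.343529… → ⌈·⌉ = 1069
j=13: r + 12k = 1164.872941… → ⌈·⌉ = 1165
j=14: r + 13k = 1261.402352… → ⌈·⌉ = 1262
j=15: r + 14k = 1357.931764… → ⌈·⌉ = 1358
j=16: r + 15k = 1454.461176… → ⌈·⌉ = 1455
j=17: r + 16k = 1550.990588… → ⌈·⌉ = 1551

7, 104, 200, 297, 393, 490, 586, 683, 779, 876, 972, 1069, 1165, 1262, 1358, 1455, 1551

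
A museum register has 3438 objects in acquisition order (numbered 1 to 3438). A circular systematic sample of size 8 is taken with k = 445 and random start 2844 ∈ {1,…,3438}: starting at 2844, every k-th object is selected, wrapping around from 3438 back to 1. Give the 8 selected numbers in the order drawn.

Selection 1: 2844
Selection 2: 2844 + 445 = 3289
Selection 3: 3289 + 445 = 3734 → 3734 − 3438 = 296
Selection 4: 296 + 445 = 741
Selection 5: 741 + 445 = 1186
Selection 6: 1186 + 445 = 1631
Selection 7: 1631 + 445 = 2076
Selection 8: 2076 + 445 = 2521

2844, 3289, 296, 741, 1186, 1631, 2076, 2521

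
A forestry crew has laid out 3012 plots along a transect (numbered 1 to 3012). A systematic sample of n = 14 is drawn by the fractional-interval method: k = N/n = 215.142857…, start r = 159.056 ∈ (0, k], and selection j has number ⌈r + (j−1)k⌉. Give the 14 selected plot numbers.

j=1: r + 0k = 159.056 → ⌈·⌉ = 160
j=2: r + 1k = 374.198857… → ⌈·⌉ = 375
j=3: r + 2k = 589.341714… → ⌈·⌉ = 590
j=4: r + 3k = 804.484571… → ⌈·⌉ = 805
j=5: r + 4k = 1019.627428… → ⌈·⌉ = 1020
j=6: r + 5k = 1234.770285… → ⌈·⌉ = 1235
j=7: r + 6k = 1449.913142… → ⌈·⌉ = 1450
j=8: r + 7k = 1665.056 → ⌈·⌉ = 1666
j=9: r + 8k = 1880.198857… → ⌈·⌉ = 1881
j=10: r + 9k = 2095.341714… → ⌈·⌉ = 2096
j=11: r + 10k = 2310.484571… → ⌈·⌉ = 2311
j=12: r + 11k = 2525.627428… → ⌈·⌉ = 2526
j=13: r + 12k = 2740.770285… → ⌈·⌉ = 2741
j=14: r + 13k = 2955.913142… → ⌈·⌉ = 2956

160, 375, 590, 805, 1020, 1235, 1450, 1666, 1881, 2096, 2311, 2526, 2741, 2956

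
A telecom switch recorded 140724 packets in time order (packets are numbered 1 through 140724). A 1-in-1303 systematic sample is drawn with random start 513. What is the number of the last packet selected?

139934

k = 1303
108th selection = r + (108−1)·k = 513 + 107×1303 = 513 + 139421 = 139934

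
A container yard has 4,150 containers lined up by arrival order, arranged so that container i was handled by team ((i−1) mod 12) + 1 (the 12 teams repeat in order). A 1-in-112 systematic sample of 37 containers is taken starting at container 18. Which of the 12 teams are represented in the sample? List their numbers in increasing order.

2, 6, 10

Consecutive selections differ by k = 112, so their team numbers differ by 112 mod 12 = 4.
gcd(112, 12) = 4, so the sample visits 12/4 = 3 distinct residues mod 12.
Start 18 is team 6; the teams hit are 2, 6, 10.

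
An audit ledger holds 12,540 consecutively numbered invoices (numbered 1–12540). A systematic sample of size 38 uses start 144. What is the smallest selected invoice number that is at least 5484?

k = 12540/38 = 330
Steps past start: ⌈(5484 − 144)/330⌉ = ⌈5340/330⌉ = 17
Selected invoice: 144 + 17×330 = 5754

5754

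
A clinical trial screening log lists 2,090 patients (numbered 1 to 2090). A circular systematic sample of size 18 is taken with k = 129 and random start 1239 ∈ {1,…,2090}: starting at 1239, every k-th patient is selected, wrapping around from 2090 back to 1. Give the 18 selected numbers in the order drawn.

1239, 1368, 1497, 1626, 1755, 1884, 2013, 52, 181, 310, 439, 568, 697, 826, 955, 1084, 1213, 1342

Selection 1: 1239
Selection 2: 1239 + 129 = 1368
Selection 3: 1368 + 129 = 1497
Selection 4: 1497 + 129 = 1626
Selection 5: 1626 + 129 = 1755
Selection 6: 1755 + 129 = 1884
Selection 7: 1884 + 129 = 2013
Selection 8: 2013 + 129 = 2142 → 2142 − 2090 = 52
Selection 9: 52 + 129 = 181
Selection 10: 181 + 129 = 310
Selection 11: 310 + 129 = 439
Selection 12: 439 + 129 = 568
Selection 13: 568 + 129 = 697
Selection 14: 697 + 129 = 826
Selection 15: 826 + 129 = 955
Selection 16: 955 + 129 = 1084
Selection 17: 1084 + 129 = 1213
Selection 18: 1213 + 129 = 1342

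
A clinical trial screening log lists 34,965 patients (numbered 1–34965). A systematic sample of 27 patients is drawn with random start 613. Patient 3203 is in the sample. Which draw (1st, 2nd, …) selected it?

k = 34965/27 = 1295
position = (3203 − 613)/1295 + 1 = 2590/1295 + 1 = 2 + 1 = 3

3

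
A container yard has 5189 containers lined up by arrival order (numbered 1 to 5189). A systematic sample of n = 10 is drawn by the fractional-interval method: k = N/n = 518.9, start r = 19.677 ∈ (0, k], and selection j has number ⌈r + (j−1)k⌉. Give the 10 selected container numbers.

j=1: r + 0k = 19.677 → ⌈·⌉ = 20
j=2: r + 1k = 538.577 → ⌈·⌉ = 539
j=3: r + 2k = 1057.477 → ⌈·⌉ = 1058
j=4: r + 3k = 1576.377 → ⌈·⌉ = 1577
j=5: r + 4k = 2095.277 → ⌈·⌉ = 2096
j=6: r + 5k = 2614.177 → ⌈·⌉ = 2615
j=7: r + 6k = 3133.077 → ⌈·⌉ = 3134
j=8: r + 7k = 3651.977 → ⌈·⌉ = 3652
j=9: r + 8k = 4170.877 → ⌈·⌉ = 4171
j=10: r + 9k = 4689.777 → ⌈·⌉ = 4690

20, 539, 1058, 1577, 2096, 2615, 3134, 3652, 4171, 4690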